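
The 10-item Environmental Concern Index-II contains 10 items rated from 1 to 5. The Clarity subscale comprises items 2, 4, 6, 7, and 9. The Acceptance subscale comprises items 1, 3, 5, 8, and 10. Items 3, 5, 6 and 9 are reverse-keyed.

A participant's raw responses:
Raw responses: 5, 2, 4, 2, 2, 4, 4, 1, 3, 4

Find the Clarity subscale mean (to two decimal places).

Clarity items: 2, 4, 6, 7, 9.
Of these, items 6 & 9 are reverse-keyed; on a 1–5 scale, reversed = 6 − raw.
  item 2: 2
  item 4: 2
  item 6: 6 − 4 = 2
  item 7: 4
  item 9: 6 − 3 = 3
Sum = 2 + 2 + 2 + 4 + 3 = 13
Mean = 13 / 5 = 2.60

2.60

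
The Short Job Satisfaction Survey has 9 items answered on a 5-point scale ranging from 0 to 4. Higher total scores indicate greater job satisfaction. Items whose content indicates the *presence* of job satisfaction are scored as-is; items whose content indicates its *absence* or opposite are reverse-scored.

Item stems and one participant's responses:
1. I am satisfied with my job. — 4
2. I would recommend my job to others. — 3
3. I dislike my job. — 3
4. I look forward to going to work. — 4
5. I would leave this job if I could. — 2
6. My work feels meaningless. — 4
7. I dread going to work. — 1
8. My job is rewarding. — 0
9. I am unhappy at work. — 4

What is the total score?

Items 3, 5, 6, 7, 9 describe the absence/opposite of job satisfaction → reverse-score.
on a 0–4 scale, reversed = 4 − raw.
  item 1: 4
  item 2: 3
  item 3: 4 − 3 = 1
  item 4: 4
  item 5: 4 − 2 = 2
  item 6: 4 − 4 = 0
  item 7: 4 − 1 = 3
  item 8: 0
  item 9: 4 − 4 = 0
Total = 4 + 3 + 1 + 4 + 2 + 0 + 3 + 0 + 0 = 17

17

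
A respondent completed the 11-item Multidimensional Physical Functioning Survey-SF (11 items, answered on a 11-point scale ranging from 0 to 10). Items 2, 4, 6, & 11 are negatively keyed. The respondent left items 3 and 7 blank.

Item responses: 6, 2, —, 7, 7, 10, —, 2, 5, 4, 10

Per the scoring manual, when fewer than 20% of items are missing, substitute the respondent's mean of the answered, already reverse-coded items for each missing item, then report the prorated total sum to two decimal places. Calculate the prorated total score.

Reverse-coded (on a 0–10 scale, reversed = 10 − raw):
  item 2: 10 − 2 = 8
  item 4: 10 − 7 = 3
  item 6: 10 − 10 = 0
  item 11: 10 − 10 = 0
Completed scored items (9 of 11): 6, 8, 3, 7, 0, 2, 5, 4, 0; sum = 35.
Person mean = 35 / 9 ≈ 3.8889
Prorated total = (35 / 9) × 11 = 42.78 (to 2 dp)

42.78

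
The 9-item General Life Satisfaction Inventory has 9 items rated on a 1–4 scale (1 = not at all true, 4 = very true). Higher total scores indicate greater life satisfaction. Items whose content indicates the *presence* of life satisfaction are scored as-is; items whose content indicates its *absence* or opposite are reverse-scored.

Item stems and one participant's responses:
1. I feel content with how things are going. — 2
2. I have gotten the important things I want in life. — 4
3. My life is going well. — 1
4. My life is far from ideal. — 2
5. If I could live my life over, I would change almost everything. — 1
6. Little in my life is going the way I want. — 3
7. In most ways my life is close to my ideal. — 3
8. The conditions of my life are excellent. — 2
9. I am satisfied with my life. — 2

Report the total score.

23

Items 4, 5, 6 describe the absence/opposite of life satisfaction → reverse-score.
reversed = (1+4) − raw = 5 − raw.
  item 1: 2
  item 2: 4
  item 3: 1
  item 4: 5 − 2 = 3
  item 5: 5 − 1 = 4
  item 6: 5 − 3 = 2
  item 7: 3
  item 8: 2
  item 9: 2
Total = 2 + 4 + 1 + 3 + 4 + 2 + 3 + 2 + 2 = 23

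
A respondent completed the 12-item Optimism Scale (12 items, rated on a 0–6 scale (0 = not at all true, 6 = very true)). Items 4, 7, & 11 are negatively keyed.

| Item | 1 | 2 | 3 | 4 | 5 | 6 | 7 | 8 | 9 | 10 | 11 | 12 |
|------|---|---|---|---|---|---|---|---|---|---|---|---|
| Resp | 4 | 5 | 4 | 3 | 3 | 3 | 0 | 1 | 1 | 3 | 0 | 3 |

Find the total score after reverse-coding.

Negatively keyed items use 6 − raw:
  item 4: 6 − 3 = 3
  item 7: 6 − 0 = 6
  item 11: 6 − 0 = 6
Scored responses: 4, 5, 4, 3, 3, 3, 6, 1, 1, 3, 6, 3
Total = 4 + 5 + 4 + 3 + 3 + 3 + 6 + 1 + 1 + 3 + 6 + 3 = 42

42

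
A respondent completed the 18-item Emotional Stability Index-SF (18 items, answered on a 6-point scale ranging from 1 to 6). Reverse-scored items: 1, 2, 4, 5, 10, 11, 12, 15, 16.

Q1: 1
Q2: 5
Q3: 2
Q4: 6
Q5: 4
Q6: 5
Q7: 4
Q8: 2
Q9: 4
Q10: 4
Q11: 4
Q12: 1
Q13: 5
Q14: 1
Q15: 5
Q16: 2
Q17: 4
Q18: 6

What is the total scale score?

Apply reverse scoring (reverse-coded value = 7 − response):
  item 1: 7 − 1 = 6
  item 2: 7 − 5 = 2
  item 4: 7 − 6 = 1
  item 5: 7 − 4 = 3
  item 10: 7 − 4 = 3
  item 11: 7 − 4 = 3
  item 12: 7 − 1 = 6
  item 15: 7 − 5 = 2
  item 16: 7 − 2 = 5
Scored items: 6, 2, 2, 1, 3, 5, 4, 2, 4, 3, 3, 6, 5, 1, 2, 5, 4, 6
Total = 6 + 2 + 2 + 1 + 3 + 5 + 4 + 2 + 4 + 3 + 3 + 6 + 5 + 1 + 2 + 5 + 4 + 6 = 64

64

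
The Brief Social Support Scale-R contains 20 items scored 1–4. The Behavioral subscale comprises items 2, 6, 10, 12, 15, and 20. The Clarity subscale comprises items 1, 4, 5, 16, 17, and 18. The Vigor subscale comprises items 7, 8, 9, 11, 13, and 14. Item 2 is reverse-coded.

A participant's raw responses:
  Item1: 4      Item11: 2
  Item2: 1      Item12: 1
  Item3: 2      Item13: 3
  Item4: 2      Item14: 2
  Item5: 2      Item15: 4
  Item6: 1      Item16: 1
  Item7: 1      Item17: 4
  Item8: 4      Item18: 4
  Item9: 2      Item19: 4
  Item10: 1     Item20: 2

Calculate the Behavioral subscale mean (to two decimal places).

2.17

Behavioral items: 2, 6, 10, 12, 15, 20.
Of these, item 2 is reverse-coded; reverse-coded value = 5 − response.
  item 2: 5 − 1 = 4
  item 6: 1
  item 10: 1
  item 12: 1
  item 15: 4
  item 20: 2
Sum = 4 + 1 + 1 + 1 + 4 + 2 = 13
Mean = 13 / 6 = 2.17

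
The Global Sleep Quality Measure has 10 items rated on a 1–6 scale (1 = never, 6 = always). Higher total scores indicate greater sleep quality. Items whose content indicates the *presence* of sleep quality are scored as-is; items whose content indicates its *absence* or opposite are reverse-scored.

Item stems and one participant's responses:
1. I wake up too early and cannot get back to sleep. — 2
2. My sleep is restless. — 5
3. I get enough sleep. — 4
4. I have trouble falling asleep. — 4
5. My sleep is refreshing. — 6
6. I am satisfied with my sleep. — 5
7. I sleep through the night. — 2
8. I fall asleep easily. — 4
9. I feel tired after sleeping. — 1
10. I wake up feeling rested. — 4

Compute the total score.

Items 1, 2, 4, 9 describe the absence/opposite of sleep quality → reverse-score.
reverse-coded value = 7 − response.
  item 1: 7 − 2 = 5
  item 2: 7 − 5 = 2
  item 3: 4
  item 4: 7 − 4 = 3
  item 5: 6
  item 6: 5
  item 7: 2
  item 8: 4
  item 9: 7 − 1 = 6
  item 10: 4
Total = 5 + 2 + 4 + 3 + 6 + 5 + 2 + 4 + 6 + 4 = 41

41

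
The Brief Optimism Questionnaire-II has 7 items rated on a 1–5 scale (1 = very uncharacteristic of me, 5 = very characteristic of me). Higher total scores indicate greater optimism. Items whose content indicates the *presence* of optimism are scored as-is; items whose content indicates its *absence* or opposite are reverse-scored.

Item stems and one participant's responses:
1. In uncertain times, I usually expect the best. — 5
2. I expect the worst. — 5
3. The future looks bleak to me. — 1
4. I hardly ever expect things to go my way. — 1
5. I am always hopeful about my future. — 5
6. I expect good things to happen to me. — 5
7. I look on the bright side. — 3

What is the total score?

Items 2, 3, 4 describe the absence/opposite of optimism → reverse-score.
reversed = (1+5) − raw = 6 − raw.
  item 1: 5
  item 2: 6 − 5 = 1
  item 3: 6 − 1 = 5
  item 4: 6 − 1 = 5
  item 5: 5
  item 6: 5
  item 7: 3
Total = 5 + 1 + 5 + 5 + 5 + 5 + 3 = 29

29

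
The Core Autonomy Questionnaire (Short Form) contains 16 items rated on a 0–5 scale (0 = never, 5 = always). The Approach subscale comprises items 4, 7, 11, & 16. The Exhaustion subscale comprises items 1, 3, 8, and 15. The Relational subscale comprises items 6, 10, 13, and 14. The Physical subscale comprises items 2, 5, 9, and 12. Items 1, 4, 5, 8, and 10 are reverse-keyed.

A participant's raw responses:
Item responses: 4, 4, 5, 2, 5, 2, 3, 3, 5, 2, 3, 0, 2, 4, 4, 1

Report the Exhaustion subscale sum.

12

Exhaustion items: 1, 3, 8, 15.
Of these, items 1 & 8 are reverse-keyed; on a 0–5 scale, reversed = 5 − raw.
  item 1: 5 − 4 = 1
  item 3: 5
  item 8: 5 − 3 = 2
  item 15: 4
Sum = 1 + 5 + 2 + 4 = 12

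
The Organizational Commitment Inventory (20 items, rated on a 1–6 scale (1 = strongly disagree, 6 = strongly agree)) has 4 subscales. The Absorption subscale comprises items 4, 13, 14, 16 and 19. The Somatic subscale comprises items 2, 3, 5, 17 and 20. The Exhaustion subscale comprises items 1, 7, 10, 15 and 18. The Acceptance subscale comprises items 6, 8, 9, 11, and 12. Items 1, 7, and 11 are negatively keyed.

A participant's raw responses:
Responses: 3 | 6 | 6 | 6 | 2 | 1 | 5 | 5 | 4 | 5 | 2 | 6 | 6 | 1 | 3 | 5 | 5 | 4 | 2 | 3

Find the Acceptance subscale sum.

21

Acceptance items: 6, 8, 9, 11, 12.
Of these, item 11 is negatively keyed; reversed = (1+6) − raw = 7 − raw.
  item 6: 1
  item 8: 5
  item 9: 4
  item 11: 7 − 2 = 5
  item 12: 6
Sum = 1 + 5 + 4 + 5 + 6 = 21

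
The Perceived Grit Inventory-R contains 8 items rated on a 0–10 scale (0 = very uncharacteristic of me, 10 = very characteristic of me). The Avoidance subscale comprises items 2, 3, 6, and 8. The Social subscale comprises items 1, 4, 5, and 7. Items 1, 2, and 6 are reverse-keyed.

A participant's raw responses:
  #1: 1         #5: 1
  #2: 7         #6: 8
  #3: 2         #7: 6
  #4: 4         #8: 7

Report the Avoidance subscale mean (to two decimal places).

Avoidance items: 2, 3, 6, 8.
Of these, items 2 and 6 are reverse-keyed; reversed = (0+10) − raw = 10 − raw.
  item 2: 10 − 7 = 3
  item 3: 2
  item 6: 10 − 8 = 2
  item 8: 7
Sum = 3 + 2 + 2 + 7 = 14
Mean = 14 / 4 = 3.50

3.50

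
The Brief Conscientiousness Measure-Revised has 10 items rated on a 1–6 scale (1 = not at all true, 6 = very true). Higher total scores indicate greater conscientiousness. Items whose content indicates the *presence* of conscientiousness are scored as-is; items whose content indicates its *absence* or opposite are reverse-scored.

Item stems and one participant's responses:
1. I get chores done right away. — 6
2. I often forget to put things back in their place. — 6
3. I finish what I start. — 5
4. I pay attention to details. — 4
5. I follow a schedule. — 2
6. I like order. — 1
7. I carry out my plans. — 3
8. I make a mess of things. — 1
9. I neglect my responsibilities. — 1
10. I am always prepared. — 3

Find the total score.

Items 2, 8, 9 describe the absence/opposite of conscientiousness → reverse-score.
reversed = (1+6) − raw = 7 − raw.
  item 1: 6
  item 2: 7 − 6 = 1
  item 3: 5
  item 4: 4
  item 5: 2
  item 6: 1
  item 7: 3
  item 8: 7 − 1 = 6
  item 9: 7 − 1 = 6
  item 10: 3
Total = 6 + 1 + 5 + 4 + 2 + 1 + 3 + 6 + 6 + 3 = 37

37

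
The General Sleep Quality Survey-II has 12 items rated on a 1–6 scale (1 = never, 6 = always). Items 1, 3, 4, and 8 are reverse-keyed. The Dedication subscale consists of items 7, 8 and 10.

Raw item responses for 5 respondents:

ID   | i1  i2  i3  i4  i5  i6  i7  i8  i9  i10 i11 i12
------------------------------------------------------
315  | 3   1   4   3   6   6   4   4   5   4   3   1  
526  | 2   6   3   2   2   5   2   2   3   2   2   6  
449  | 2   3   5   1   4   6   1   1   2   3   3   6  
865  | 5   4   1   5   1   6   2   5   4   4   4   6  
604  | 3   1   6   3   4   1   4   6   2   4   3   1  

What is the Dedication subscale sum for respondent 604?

Respondent 604 raw: 3, 1, 6, 3, 4, 1, 4, 6, 2, 4, 3, 1.
Dedication items: 7, 8, 10.
Reverse-coded (on a 1–6 scale, reversed = 7 − raw):
  item 7: 4
  item 8: 7 − 6 = 1
  item 10: 4
Sum = 4 + 1 + 4 = 9

9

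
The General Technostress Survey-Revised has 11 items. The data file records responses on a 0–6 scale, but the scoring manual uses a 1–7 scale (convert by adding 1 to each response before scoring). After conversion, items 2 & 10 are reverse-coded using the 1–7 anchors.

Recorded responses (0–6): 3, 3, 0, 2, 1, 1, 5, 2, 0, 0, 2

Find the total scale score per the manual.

Convert to 1–7: 4, 4, 1, 3, 2, 2, 6, 3, 1, 1, 3
Reverse-coded (reverse-coded value = 8 − response):
  item 2: 8 − 4 = 4
  item 10: 8 − 1 = 7
Scored: 4, 4, 1, 3, 2, 2, 6, 3, 1, 7, 3
Total = 36

36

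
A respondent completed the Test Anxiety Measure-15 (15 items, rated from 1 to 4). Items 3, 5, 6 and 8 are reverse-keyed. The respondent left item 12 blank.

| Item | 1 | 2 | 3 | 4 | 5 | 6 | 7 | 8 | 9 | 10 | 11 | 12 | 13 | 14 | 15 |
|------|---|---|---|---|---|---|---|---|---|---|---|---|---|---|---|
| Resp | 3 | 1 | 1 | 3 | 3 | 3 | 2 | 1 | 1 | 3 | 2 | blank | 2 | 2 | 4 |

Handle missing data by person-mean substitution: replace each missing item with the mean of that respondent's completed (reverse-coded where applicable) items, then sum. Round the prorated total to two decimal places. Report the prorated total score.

37.50

Reverse-coded (reversed = (1+4) − raw = 5 − raw):
  item 3: 5 − 1 = 4
  item 5: 5 − 3 = 2
  item 6: 5 − 3 = 2
  item 8: 5 − 1 = 4
Completed scored items (14 of 15): 3, 1, 4, 3, 2, 2, 2, 4, 1, 3, 2, 2, 2, 4; sum = 35.
Person mean = 35 / 14 ≈ 2.5000
Prorated total = (35 / 14) × 15 = 37.50 (to 2 dp)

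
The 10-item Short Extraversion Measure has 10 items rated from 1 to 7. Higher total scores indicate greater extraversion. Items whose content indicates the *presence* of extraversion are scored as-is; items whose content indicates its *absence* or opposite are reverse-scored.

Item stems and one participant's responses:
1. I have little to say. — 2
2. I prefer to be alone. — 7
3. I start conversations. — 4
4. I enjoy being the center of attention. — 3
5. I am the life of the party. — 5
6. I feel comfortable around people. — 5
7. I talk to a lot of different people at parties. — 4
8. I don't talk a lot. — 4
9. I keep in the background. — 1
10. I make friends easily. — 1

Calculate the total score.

Items 1, 2, 8, 9 describe the absence/opposite of extraversion → reverse-score.
reversed = (1+7) − raw = 8 − raw.
  item 1: 8 − 2 = 6
  item 2: 8 − 7 = 1
  item 3: 4
  item 4: 3
  item 5: 5
  item 6: 5
  item 7: 4
  item 8: 8 − 4 = 4
  item 9: 8 − 1 = 7
  item 10: 1
Total = 6 + 1 + 4 + 3 + 5 + 5 + 4 + 4 + 7 + 1 = 40

40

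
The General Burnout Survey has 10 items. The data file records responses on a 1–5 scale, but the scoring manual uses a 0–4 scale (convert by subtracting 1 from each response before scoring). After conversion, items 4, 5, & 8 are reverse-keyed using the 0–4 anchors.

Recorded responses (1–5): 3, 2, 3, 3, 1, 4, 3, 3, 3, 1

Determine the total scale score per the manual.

Convert to 0–4: 2, 1, 2, 2, 0, 3, 2, 2, 2, 0
Reverse-coded (reverse-coded value = 4 − response):
  item 4: 4 − 2 = 2
  item 5: 4 − 0 = 4
  item 8: 4 − 2 = 2
Scored: 2, 1, 2, 2, 4, 3, 2, 2, 2, 0
Total = 20

20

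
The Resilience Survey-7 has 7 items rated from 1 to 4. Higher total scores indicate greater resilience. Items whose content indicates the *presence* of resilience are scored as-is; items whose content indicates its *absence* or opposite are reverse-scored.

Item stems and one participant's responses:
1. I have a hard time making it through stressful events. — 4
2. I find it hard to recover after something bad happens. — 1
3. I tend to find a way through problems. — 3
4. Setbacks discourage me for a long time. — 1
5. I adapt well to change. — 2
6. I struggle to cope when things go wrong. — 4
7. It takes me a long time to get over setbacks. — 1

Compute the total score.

Items 1, 2, 4, 6, 7 describe the absence/opposite of resilience → reverse-score.
reverse-coded value = 5 − response.
  item 1: 5 − 4 = 1
  item 2: 5 − 1 = 4
  item 3: 3
  item 4: 5 − 1 = 4
  item 5: 2
  item 6: 5 − 4 = 1
  item 7: 5 − 1 = 4
Total = 1 + 4 + 3 + 4 + 2 + 1 + 4 = 19

19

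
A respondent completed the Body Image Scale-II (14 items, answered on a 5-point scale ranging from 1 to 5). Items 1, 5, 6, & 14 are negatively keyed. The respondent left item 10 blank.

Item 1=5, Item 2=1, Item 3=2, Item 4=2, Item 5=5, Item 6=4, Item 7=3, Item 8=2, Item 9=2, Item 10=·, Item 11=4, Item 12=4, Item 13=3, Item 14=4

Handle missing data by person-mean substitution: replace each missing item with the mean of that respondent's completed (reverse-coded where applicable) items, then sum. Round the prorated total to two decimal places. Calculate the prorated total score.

Reverse-coded (on a 1–5 scale, reversed = 6 − raw):
  item 1: 6 − 5 = 1
  item 5: 6 − 5 = 1
  item 6: 6 − 4 = 2
  item 14: 6 − 4 = 2
Completed scored items (13 of 14): 1, 1, 2, 2, 1, 2, 3, 2, 2, 4, 4, 3, 2; sum = 29.
Person mean = 29 / 13 ≈ 2.2308
Prorated total = (29 / 13) × 14 = 31.23 (to 2 dp)

31.23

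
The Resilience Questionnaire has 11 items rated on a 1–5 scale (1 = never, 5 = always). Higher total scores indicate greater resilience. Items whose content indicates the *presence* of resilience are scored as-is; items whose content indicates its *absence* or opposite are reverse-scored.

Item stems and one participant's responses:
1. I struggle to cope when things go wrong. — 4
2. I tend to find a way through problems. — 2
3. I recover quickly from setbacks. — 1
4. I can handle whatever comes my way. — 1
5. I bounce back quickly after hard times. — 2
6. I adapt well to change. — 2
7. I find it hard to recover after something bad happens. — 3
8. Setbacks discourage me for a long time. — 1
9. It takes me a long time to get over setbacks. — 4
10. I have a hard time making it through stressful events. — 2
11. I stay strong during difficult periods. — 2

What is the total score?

26

Items 1, 7, 8, 9, 10 describe the absence/opposite of resilience → reverse-score.
on a 1–5 scale, reversed = 6 − raw.
  item 1: 6 − 4 = 2
  item 2: 2
  item 3: 1
  item 4: 1
  item 5: 2
  item 6: 2
  item 7: 6 − 3 = 3
  item 8: 6 − 1 = 5
  item 9: 6 − 4 = 2
  item 10: 6 − 2 = 4
  item 11: 2
Total = 2 + 2 + 1 + 1 + 2 + 2 + 3 + 5 + 2 + 4 + 2 = 26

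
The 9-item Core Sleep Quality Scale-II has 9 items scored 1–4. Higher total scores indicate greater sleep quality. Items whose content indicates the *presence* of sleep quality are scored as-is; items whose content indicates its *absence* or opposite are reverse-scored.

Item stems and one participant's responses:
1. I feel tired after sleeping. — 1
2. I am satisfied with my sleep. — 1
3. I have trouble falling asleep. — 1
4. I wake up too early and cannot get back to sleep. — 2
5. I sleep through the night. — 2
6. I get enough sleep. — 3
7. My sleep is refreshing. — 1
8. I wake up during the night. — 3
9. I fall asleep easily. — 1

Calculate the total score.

21

Items 1, 3, 4, 8 describe the absence/opposite of sleep quality → reverse-score.
reverse-coded value = 5 − response.
  item 1: 5 − 1 = 4
  item 2: 1
  item 3: 5 − 1 = 4
  item 4: 5 − 2 = 3
  item 5: 2
  item 6: 3
  item 7: 1
  item 8: 5 − 3 = 2
  item 9: 1
Total = 4 + 1 + 4 + 3 + 2 + 3 + 1 + 2 + 1 = 21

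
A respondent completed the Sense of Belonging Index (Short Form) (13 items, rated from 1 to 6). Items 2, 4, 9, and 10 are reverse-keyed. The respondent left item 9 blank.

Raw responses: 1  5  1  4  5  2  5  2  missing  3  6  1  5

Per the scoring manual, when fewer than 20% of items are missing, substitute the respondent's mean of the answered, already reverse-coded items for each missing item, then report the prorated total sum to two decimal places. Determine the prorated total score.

Reverse-coded (reverse-coded value = 7 − response):
  item 2: 7 − 5 = 2
  item 4: 7 − 4 = 3
  item 10: 7 − 3 = 4
Completed scored items (12 of 13): 1, 2, 1, 3, 5, 2, 5, 2, 4, 6, 1, 5; sum = 37.
Person mean = 37 / 12 ≈ 3.0833
Prorated total = (37 / 12) × 13 = 40.08 (to 2 dp)

40.08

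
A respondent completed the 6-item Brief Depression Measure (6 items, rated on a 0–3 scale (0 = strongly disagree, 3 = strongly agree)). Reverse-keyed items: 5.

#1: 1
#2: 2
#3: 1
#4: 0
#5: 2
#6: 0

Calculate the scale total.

5

Raw sum = 6. Reverse-keyed items: 5; their raw sum = 2.
Each reversal replaces raw with 3 − raw, changing the total by 3 − 2·raw per item.
Total = 6 + 1·3 − 2·2 = 6 + 3 − 4 = 5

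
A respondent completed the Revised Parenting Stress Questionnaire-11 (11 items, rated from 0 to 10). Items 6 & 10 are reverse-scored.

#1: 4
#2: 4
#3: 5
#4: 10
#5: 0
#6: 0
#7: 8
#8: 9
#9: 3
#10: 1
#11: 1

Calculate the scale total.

Reverse-coded items (reversed = (0+10) − raw = 10 − raw):
  item 6: 10 − 0 = 10
  item 10: 10 − 1 = 9
Scored items: 4, 4, 5, 10, 0, 10, 8, 9, 3, 9, 1
Total = 4 + 4 + 5 + 10 + 0 + 10 + 8 + 9 + 3 + 9 + 1 = 63

63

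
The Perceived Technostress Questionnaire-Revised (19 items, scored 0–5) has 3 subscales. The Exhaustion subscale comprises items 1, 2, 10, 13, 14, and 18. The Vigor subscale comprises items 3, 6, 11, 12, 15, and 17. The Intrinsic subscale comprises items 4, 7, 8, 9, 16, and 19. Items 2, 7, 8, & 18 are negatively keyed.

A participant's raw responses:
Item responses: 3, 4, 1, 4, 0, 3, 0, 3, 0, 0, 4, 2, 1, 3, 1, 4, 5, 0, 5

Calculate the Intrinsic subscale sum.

Intrinsic items: 4, 7, 8, 9, 16, 19.
Of these, items 7 & 8 are negatively keyed; reversed = (0+5) − raw = 5 − raw.
  item 4: 4
  item 7: 5 − 0 = 5
  item 8: 5 − 3 = 2
  item 9: 0
  item 16: 4
  item 19: 5
Sum = 4 + 5 + 2 + 0 + 4 + 5 = 20

20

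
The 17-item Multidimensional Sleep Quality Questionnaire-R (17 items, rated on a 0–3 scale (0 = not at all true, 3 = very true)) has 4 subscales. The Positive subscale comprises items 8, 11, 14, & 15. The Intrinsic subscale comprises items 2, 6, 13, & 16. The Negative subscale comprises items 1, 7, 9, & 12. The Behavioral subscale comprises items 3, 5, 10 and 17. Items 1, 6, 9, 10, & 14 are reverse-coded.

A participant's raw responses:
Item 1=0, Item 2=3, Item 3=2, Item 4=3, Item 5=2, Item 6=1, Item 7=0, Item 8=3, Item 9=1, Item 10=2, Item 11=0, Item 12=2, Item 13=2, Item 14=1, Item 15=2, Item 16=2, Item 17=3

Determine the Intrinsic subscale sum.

9

Intrinsic items: 2, 6, 13, 16.
Of these, item 6 is reverse-coded; reverse-coded value = 3 − response.
  item 2: 3
  item 6: 3 − 1 = 2
  item 13: 2
  item 16: 2
Sum = 3 + 2 + 2 + 2 = 9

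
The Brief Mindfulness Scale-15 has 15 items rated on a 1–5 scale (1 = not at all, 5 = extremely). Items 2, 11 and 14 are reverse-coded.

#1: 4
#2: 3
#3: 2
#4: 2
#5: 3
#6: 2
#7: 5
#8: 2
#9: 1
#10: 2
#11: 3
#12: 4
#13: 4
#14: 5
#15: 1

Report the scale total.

39

Reversing items 2, 11, & 14 with 6 − raw:
Total = 4 + (6−3) + 2 + 2 + 3 + 2 + 5 + 2 + 1 + 2 + (6−3) + 4 + 4 + (6−5) + 1
      = 4 + 3 + 2 + 2 + 3 + 2 + 5 + 2 + 1 + 2 + 3 + 4 + 4 + 1 + 1 = 39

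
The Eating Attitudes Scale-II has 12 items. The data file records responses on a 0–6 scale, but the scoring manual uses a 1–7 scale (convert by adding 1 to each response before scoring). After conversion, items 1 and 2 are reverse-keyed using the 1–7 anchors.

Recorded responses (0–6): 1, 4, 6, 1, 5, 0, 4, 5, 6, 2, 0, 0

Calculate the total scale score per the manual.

48

Convert to 1–7: 2, 5, 7, 2, 6, 1, 5, 6, 7, 3, 1, 1
Reverse-coded (on a 1–7 scale, reversed = 8 − raw):
  item 1: 8 − 2 = 6
  item 2: 8 − 5 = 3
Scored: 6, 3, 7, 2, 6, 1, 5, 6, 7, 3, 1, 1
Total = 48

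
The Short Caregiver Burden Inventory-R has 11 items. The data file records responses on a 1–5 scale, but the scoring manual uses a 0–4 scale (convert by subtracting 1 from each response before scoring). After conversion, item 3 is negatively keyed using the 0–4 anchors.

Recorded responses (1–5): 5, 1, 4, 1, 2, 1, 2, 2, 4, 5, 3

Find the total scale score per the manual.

17

Convert to 0–4: 4, 0, 3, 0, 1, 0, 1, 1, 3, 4, 2
Reverse-coded (on a 0–4 scale, reversed = 4 − raw):
  item 3: 4 − 3 = 1
Scored: 4, 0, 1, 0, 1, 0, 1, 1, 3, 4, 2
Total = 17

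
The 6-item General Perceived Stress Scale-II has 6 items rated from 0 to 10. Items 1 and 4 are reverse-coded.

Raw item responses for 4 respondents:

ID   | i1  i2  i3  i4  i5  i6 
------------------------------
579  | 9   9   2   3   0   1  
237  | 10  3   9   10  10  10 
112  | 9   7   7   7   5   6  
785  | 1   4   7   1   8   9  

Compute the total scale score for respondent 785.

46

Respondent 785 raw: 1, 4, 7, 1, 8, 9.
Reverse-coded (reversed = (0+10) − raw = 10 − raw):
  item 1: 10 − 1 = 9
  item 2: 4
  item 3: 7
  item 4: 10 − 1 = 9
  item 5: 8
  item 6: 9
Sum = 9 + 4 + 7 + 9 + 8 + 9 = 46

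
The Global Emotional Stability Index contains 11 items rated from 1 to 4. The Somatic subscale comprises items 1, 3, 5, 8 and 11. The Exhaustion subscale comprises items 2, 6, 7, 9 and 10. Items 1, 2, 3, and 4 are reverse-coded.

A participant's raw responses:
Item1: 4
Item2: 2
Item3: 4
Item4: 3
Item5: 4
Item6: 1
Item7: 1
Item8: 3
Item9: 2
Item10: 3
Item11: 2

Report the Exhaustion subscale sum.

Exhaustion items: 2, 6, 7, 9, 10.
Of these, item 2 is reverse-coded; reversed = (1+4) − raw = 5 − raw.
  item 2: 5 − 2 = 3
  item 6: 1
  item 7: 1
  item 9: 2
  item 10: 3
Sum = 3 + 1 + 1 + 2 + 3 = 10

10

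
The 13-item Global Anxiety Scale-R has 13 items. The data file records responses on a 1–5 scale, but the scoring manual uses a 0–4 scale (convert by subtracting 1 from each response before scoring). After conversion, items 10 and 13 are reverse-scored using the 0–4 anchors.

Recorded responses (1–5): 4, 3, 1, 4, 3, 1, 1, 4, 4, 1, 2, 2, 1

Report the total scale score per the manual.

Convert to 0–4: 3, 2, 0, 3, 2, 0, 0, 3, 3, 0, 1, 1, 0
Reverse-coded (reverse-coded value = 4 − response):
  item 10: 4 − 0 = 4
  item 13: 4 − 0 = 4
Scored: 3, 2, 0, 3, 2, 0, 0, 3, 3, 4, 1, 1, 4
Total = 26

26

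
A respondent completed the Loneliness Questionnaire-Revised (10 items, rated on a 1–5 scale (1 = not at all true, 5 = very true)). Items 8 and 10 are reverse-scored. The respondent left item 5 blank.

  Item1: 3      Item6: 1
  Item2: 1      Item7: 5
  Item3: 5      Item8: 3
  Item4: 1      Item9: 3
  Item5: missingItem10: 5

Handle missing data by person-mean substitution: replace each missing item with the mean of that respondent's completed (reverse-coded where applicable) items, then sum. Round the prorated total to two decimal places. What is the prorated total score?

25.56

Reverse-coded (on a 1–5 scale, reversed = 6 − raw):
  item 8: 6 − 3 = 3
  item 10: 6 − 5 = 1
Completed scored items (9 of 10): 3, 1, 5, 1, 1, 5, 3, 3, 1; sum = 23.
Person mean = 23 / 9 ≈ 2.5556
Prorated total = (23 / 9) × 10 = 25.56 (to 2 dp)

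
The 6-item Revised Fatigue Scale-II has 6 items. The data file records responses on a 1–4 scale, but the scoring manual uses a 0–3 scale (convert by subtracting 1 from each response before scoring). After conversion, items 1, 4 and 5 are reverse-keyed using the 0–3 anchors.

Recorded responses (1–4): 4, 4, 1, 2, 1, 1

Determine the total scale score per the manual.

Convert to 0–3: 3, 3, 0, 1, 0, 0
Reverse-coded (reverse-coded value = 3 − response):
  item 1: 3 − 3 = 0
  item 4: 3 − 1 = 2
  item 5: 3 − 0 = 3
Scored: 0, 3, 0, 2, 3, 0
Total = 8

8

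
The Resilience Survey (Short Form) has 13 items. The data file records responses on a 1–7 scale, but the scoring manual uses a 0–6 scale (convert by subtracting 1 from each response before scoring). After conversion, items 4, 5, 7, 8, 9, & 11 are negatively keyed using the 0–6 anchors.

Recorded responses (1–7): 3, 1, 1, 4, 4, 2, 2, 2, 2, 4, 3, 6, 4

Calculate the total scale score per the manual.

Convert to 0–6: 2, 0, 0, 3, 3, 1, 1, 1, 1, 3, 2, 5, 3
Reverse-coded (reversed = (0+6) − raw = 6 − raw):
  item 4: 6 − 3 = 3
  item 5: 6 − 3 = 3
  item 7: 6 − 1 = 5
  item 8: 6 − 1 = 5
  item 9: 6 − 1 = 5
  item 11: 6 − 2 = 4
Scored: 2, 0, 0, 3, 3, 1, 5, 5, 5, 3, 4, 5, 3
Total = 39

39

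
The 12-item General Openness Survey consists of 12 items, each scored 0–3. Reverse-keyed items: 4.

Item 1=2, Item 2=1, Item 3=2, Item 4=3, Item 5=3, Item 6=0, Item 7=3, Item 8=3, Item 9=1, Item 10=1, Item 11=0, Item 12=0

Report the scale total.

16

Raw sum = 19. Reverse-keyed items: 4; their raw sum = 3.
Each reversal replaces raw with 3 − raw, changing the total by 3 − 2·raw per item.
Total = 19 + 1·3 − 2·3 = 19 + 3 − 6 = 16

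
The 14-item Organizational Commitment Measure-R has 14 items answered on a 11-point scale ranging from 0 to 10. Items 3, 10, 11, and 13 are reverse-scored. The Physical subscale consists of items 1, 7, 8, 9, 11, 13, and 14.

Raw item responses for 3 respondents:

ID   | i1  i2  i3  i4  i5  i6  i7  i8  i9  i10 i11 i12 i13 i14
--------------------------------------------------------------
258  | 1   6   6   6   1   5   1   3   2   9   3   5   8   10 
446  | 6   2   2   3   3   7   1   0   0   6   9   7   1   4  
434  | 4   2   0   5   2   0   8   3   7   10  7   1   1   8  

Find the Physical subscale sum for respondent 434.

42

Respondent 434 raw: 4, 2, 0, 5, 2, 0, 8, 3, 7, 10, 7, 1, 1, 8.
Physical items: 1, 7, 8, 9, 11, 13, 14.
Reverse-coded (on a 0–10 scale, reversed = 10 − raw):
  item 1: 4
  item 7: 8
  item 8: 3
  item 9: 7
  item 11: 10 − 7 = 3
  item 13: 10 − 1 = 9
  item 14: 8
Sum = 4 + 8 + 3 + 7 + 3 + 9 + 8 = 42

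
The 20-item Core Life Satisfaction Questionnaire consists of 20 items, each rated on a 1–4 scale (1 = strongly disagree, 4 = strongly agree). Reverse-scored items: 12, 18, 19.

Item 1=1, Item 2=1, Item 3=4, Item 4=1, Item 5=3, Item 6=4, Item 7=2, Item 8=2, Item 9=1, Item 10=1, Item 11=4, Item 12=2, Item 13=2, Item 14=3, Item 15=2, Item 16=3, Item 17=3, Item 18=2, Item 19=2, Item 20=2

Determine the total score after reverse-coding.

48

Reversing items 12, 18 and 19 with 5 − raw:
Total = 1 + 1 + 4 + 1 + 3 + 4 + 2 + 2 + 1 + 1 + 4 + (5−2) + 2 + 3 + 2 + 3 + 3 + (5−2) + (5−2) + 2
      = 1 + 1 + 4 + 1 + 3 + 4 + 2 + 2 + 1 + 1 + 4 + 3 + 2 + 3 + 2 + 3 + 3 + 3 + 3 + 2 = 48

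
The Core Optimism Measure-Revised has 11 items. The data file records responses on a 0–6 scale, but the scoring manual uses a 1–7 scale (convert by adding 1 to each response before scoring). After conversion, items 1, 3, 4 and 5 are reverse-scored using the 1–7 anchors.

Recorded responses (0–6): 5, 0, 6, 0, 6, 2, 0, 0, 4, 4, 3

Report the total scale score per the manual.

31

Convert to 1–7: 6, 1, 7, 1, 7, 3, 1, 1, 5, 5, 4
Reverse-coded (reversed = (1+7) − raw = 8 − raw):
  item 1: 8 − 6 = 2
  item 3: 8 − 7 = 1
  item 4: 8 − 1 = 7
  item 5: 8 − 7 = 1
Scored: 2, 1, 1, 7, 1, 3, 1, 1, 5, 5, 4
Total = 31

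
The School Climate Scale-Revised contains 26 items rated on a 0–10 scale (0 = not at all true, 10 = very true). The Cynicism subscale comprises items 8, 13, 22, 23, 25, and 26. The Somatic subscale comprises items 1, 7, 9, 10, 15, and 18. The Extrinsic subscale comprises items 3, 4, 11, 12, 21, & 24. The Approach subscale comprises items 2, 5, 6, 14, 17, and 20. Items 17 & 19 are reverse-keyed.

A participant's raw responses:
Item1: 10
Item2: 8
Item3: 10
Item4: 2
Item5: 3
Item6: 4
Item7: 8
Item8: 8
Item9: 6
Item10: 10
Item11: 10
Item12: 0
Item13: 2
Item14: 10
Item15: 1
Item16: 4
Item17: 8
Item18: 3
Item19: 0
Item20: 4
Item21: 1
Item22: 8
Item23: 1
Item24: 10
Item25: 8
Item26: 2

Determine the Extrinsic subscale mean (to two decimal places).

5.50

Extrinsic items: 3, 4, 11, 12, 21, 24.
  item 3: 10
  item 4: 2
  item 11: 10
  item 12: 0
  item 21: 1
  item 24: 10
Sum = 10 + 2 + 10 + 0 + 1 + 10 = 33
Mean = 33 / 6 = 5.50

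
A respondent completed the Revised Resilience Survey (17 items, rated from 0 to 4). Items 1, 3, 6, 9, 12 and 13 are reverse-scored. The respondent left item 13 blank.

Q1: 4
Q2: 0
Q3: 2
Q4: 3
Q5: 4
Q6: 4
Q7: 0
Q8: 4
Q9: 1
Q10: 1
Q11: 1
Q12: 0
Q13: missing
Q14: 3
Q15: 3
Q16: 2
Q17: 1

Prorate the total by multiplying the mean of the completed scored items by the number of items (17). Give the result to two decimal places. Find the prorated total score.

Reverse-coded (on a 0–4 scale, reversed = 4 − raw):
  item 1: 4 − 4 = 0
  item 3: 4 − 2 = 2
  item 6: 4 − 4 = 0
  item 9: 4 − 1 = 3
  item 12: 4 − 0 = 4
Completed scored items (16 of 17): 0, 0, 2, 3, 4, 0, 0, 4, 3, 1, 1, 4, 3, 3, 2, 1; sum = 31.
Person mean = 31 / 16 ≈ 1.9375
Prorated total = (31 / 16) × 17 = 32.94 (to 2 dp)

32.94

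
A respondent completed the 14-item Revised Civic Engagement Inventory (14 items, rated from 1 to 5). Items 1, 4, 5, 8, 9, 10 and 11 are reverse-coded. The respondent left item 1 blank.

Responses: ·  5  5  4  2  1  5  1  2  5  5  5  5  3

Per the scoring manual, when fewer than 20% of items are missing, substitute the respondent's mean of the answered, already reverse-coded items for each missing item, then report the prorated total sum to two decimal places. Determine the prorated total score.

Reverse-coded (reversed = (1+5) − raw = 6 − raw):
  item 4: 6 − 4 = 2
  item 5: 6 − 2 = 4
  item 8: 6 − 1 = 5
  item 9: 6 − 2 = 4
  item 10: 6 − 5 = 1
  item 11: 6 − 5 = 1
Completed scored items (13 of 14): 5, 5, 2, 4, 1, 5, 5, 4, 1, 1, 5, 5, 3; sum = 46.
Person mean = 46 / 13 ≈ 3.5385
Prorated total = (46 / 13) × 14 = 49.54 (to 2 dp)

49.54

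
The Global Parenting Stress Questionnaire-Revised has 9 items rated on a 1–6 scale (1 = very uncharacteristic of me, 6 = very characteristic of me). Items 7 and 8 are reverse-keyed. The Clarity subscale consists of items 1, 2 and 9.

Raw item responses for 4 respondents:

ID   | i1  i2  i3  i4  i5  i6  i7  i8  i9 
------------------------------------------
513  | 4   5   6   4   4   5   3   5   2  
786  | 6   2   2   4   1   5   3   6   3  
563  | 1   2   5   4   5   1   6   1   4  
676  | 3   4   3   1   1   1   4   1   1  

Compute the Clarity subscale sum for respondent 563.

7

Respondent 563 raw: 1, 2, 5, 4, 5, 1, 6, 1, 4.
Clarity items: 1, 2, 9.
Reverse-coded (on a 1–6 scale, reversed = 7 − raw):
  item 1: 1
  item 2: 2
  item 9: 4
Sum = 1 + 2 + 4 = 7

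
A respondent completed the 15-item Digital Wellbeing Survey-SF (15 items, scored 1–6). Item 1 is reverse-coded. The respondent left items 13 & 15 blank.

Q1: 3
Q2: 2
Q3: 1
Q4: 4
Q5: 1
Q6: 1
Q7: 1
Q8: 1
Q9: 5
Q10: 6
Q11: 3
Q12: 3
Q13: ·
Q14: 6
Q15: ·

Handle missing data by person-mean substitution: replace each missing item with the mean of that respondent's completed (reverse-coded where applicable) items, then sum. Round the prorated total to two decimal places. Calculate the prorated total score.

43.85

Reverse-coded (reversed = (1+6) − raw = 7 − raw):
  item 1: 7 − 3 = 4
Completed scored items (13 of 15): 4, 2, 1, 4, 1, 1, 1, 1, 5, 6, 3, 3, 6; sum = 38.
Person mean = 38 / 13 ≈ 2.9231
Prorated total = (38 / 13) × 15 = 43.85 (to 2 dp)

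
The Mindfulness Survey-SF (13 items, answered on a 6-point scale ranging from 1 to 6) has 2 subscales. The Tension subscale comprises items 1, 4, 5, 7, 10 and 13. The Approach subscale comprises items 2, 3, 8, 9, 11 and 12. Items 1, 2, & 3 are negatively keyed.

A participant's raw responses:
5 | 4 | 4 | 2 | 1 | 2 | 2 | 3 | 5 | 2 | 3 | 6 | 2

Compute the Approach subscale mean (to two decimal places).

Approach items: 2, 3, 8, 9, 11, 12.
Of these, items 2 & 3 are negatively keyed; on a 1–6 scale, reversed = 7 − raw.
  item 2: 7 − 4 = 3
  item 3: 7 − 4 = 3
  item 8: 3
  item 9: 5
  item 11: 3
  item 12: 6
Sum = 3 + 3 + 3 + 5 + 3 + 6 = 23
Mean = 23 / 6 = 3.83

3.83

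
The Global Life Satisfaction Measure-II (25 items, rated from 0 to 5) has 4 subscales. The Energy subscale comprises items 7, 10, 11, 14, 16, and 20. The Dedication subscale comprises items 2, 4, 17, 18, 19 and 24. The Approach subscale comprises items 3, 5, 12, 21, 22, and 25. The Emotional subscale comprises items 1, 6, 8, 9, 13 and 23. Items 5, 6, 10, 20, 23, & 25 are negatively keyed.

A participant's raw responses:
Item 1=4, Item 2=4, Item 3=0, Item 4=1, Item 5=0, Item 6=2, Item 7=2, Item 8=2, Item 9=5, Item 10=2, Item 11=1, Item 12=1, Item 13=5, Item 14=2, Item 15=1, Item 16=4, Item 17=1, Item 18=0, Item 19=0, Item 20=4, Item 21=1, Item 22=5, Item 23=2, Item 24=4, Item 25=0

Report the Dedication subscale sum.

Dedication items: 2, 4, 17, 18, 19, 24.
  item 2: 4
  item 4: 1
  item 17: 1
  item 18: 0
  item 19: 0
  item 24: 4
Sum = 4 + 1 + 1 + 0 + 0 + 4 = 10

10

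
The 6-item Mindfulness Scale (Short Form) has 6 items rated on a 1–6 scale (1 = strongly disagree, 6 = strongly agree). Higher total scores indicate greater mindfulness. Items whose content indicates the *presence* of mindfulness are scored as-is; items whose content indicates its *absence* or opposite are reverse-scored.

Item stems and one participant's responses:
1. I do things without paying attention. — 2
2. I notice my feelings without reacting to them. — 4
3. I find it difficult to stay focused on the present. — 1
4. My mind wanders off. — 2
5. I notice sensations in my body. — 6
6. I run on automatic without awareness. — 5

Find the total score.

28

Items 1, 3, 4, 6 describe the absence/opposite of mindfulness → reverse-score.
reversed = (1+6) − raw = 7 − raw.
  item 1: 7 − 2 = 5
  item 2: 4
  item 3: 7 − 1 = 6
  item 4: 7 − 2 = 5
  item 5: 6
  item 6: 7 − 5 = 2
Total = 5 + 4 + 6 + 5 + 6 + 2 = 28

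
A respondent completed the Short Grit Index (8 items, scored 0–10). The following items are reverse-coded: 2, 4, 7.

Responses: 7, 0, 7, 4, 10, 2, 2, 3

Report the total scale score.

53

Apply reverse scoring (reversed = (0+10) − raw = 10 − raw):
  item 2: 10 − 0 = 10
  item 4: 10 − 4 = 6
  item 7: 10 − 2 = 8
Scored responses: 7, 10, 7, 6, 10, 2, 8, 3
Total = 7 + 10 + 7 + 6 + 10 + 2 + 8 + 3 = 53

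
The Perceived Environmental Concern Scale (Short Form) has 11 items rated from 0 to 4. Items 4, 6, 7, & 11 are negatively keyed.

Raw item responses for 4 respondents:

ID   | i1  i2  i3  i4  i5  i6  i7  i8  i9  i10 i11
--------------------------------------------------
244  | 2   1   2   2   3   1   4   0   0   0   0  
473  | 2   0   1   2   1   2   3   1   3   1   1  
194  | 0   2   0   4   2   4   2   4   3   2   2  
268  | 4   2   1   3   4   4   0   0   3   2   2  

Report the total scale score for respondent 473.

Respondent 473 raw: 2, 0, 1, 2, 1, 2, 3, 1, 3, 1, 1.
Reverse-coded (on a 0–4 scale, reversed = 4 − raw):
  item 1: 2
  item 2: 0
  item 3: 1
  item 4: 4 − 2 = 2
  item 5: 1
  item 6: 4 − 2 = 2
  item 7: 4 − 3 = 1
  item 8: 1
  item 9: 3
  item 10: 1
  item 11: 4 − 1 = 3
Sum = 2 + 0 + 1 + 2 + 1 + 2 + 1 + 1 + 3 + 1 + 3 = 17

17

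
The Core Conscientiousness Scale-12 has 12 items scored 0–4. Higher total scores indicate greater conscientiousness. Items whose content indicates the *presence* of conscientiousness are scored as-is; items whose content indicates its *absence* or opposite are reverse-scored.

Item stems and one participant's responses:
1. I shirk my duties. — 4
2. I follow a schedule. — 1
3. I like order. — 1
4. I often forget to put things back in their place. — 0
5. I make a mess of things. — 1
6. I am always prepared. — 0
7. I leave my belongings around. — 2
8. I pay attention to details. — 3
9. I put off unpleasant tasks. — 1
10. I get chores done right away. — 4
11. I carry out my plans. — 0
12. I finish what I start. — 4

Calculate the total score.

25

Items 1, 4, 5, 7, 9 describe the absence/opposite of conscientiousness → reverse-score.
reversed = (0+4) − raw = 4 − raw.
  item 1: 4 − 4 = 0
  item 2: 1
  item 3: 1
  item 4: 4 − 0 = 4
  item 5: 4 − 1 = 3
  item 6: 0
  item 7: 4 − 2 = 2
  item 8: 3
  item 9: 4 − 1 = 3
  item 10: 4
  item 11: 0
  item 12: 4
Total = 0 + 1 + 1 + 4 + 3 + 0 + 2 + 3 + 3 + 4 + 0 + 4 = 25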